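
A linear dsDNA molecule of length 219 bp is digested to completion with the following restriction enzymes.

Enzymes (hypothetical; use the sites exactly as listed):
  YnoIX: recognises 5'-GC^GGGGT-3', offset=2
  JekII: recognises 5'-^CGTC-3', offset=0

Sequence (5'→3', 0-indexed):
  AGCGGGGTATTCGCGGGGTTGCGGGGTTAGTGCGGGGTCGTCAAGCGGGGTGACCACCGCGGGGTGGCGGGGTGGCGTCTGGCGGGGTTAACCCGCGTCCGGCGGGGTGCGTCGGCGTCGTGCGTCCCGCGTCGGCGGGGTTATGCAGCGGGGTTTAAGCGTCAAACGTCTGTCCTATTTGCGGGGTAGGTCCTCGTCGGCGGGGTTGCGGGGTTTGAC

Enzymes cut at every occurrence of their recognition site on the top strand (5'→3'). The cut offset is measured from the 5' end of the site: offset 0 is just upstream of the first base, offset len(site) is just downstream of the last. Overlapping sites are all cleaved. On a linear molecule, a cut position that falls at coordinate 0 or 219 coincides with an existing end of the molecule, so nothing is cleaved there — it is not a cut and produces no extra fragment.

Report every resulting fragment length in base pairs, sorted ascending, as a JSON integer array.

[3,5,6,6,7,7,7,7,7,7,8,8,8,8,8,8,10,10,11,11,12,12,13,14,16]

Site scan:
  YnoIX (GCGGGGT, off=2): starts [1, 12, 20, 31, 44, 58, 66, 81, 101, 134, 147, 180, 199, 207] → cuts [3, 14, 22, 33, 46, 60, 68, 83, 103, 136, 149, 182, 201, 209]
  JekII (CGTC, off=0): starts [38, 75, 95, 109, 115, 122, 129, 159, 166, 194] → cuts [38, 75, 95, 109, 115, 122, 129, 159, 166, 194]

All cut coordinates (distinct, sorted): [3, 14, 22, 33, 38, 46, 60, 68, 75, 83, 95, 103, 109, 115, 122, 129, 136, 149, 159, 166, 182, 194, 201, 209]

Fragment lengths:
  [0,3): 3 bp
  [3,14): 11 bp
  [14,22): 8 bp
  [22,33): 11 bp
  [33,38): 5 bp
  [38,46): 8 bp
  [46,60): 14 bp
  [60,68): 8 bp
  [68,75): 7 bp
  [75,83): 8 bp
  [83,95): 12 bp
  [95,103): 8 bp
  [103,109): 6 bp
  [109,115): 6 bp
  [115,122): 7 bp
  [122,129): 7 bp
  [129,136): 7 bp
  [136,149): 13 bp
  [149,159): 10 bp
  [159,166): 7 bp
  [166,182): 16 bp
  [182,194): 12 bp
  [194,201): 7 bp
  [201,209): 8 bp
  [209,219): 10 bp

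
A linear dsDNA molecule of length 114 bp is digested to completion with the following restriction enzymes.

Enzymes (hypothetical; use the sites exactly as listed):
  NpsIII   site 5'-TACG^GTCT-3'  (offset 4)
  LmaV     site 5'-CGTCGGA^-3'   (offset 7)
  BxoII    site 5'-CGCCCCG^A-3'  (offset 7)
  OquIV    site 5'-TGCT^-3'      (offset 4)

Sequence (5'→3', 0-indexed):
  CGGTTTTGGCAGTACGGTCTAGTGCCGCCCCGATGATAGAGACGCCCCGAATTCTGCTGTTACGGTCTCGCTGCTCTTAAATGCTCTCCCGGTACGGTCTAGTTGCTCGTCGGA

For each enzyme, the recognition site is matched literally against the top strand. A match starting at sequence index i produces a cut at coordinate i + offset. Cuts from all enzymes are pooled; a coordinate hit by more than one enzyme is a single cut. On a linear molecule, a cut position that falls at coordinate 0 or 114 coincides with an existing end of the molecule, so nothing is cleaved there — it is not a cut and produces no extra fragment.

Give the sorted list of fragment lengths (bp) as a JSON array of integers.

[6,7,9,10,11,11,11,16,16,17]

Scan for sites:
  NpsIII TACGGTCT/4: at [12, 60, 92] ⇒ [16, 64, 96]
  LmaV CGTCGGA/7: at [107] ⇒ [] (position 114 is a terminus of the linear molecule — no cut)
  BxoII CGCCCCGA/7: at [25, 42] ⇒ [32, 49]
  OquIV TGCT/4: at [54, 71, 81, 103] ⇒ [58, 75, 85, 107]

All cut coordinates (distinct, sorted): [16, 32, 49, 58, 64, 75, 85, 96, 107]

Fragments:
  [0,16): 16 bp
  [16,32): 16 bp
  [32,49): 17 bp
  [49,58): 9 bp
  [58,64): 6 bp
  [64,75): 11 bp
  [75,85): 10 bp
  [85,96): 11 bp
  [96,107): 11 bp
  [107,114): 7 bp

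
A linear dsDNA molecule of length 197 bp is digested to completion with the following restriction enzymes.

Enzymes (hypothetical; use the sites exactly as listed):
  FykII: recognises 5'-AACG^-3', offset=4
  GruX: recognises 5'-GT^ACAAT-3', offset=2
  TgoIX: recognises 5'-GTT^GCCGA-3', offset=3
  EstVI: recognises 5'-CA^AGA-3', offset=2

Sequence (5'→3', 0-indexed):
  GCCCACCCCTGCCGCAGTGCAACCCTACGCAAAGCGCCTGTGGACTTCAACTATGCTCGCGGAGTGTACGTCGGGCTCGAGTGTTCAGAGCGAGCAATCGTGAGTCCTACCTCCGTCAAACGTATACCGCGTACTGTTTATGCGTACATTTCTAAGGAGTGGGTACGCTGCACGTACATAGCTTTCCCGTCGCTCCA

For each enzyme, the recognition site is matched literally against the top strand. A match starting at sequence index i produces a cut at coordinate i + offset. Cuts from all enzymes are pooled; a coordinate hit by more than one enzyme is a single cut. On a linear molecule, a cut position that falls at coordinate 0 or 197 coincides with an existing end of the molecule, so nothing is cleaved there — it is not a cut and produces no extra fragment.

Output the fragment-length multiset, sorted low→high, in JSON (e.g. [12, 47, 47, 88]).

Per-enzyme occurrences:
  FykII (AACG, off=4): starts [118] → cuts [122]
  GruX (GTACAAT, off=2): no sites
  TgoIX (GTTGCCGA, off=3): no sites
  EstVI (CAAGA, off=2): no sites

All cut coordinates (distinct, sorted): [122]

Fragment lengths:
  [0,122): 122 bp
  [122,197): 75 bp

[75,122]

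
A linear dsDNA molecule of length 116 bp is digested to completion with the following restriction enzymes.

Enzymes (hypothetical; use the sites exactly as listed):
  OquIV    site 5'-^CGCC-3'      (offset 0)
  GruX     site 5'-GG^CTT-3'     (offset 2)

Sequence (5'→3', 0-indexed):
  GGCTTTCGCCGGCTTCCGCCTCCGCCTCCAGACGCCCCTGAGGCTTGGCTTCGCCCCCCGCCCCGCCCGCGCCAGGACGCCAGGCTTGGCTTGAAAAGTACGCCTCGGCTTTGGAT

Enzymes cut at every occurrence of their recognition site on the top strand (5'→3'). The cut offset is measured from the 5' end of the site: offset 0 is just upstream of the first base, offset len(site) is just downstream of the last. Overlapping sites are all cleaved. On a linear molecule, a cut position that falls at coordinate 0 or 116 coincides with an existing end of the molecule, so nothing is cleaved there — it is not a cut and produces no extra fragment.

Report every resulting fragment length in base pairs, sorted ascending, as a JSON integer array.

[2,3,4,4,5,5,5,6,6,6,7,7,8,8,8,10,11,11]

Per-enzyme occurrences:
  OquIV CGCC/0: at [6, 16, 22, 32, 51, 58, 63, 69, 77, 100] ⇒ [6, 16, 22, 32, 51, 58, 63, 69, 77, 100]
  GruX GGCTT/2: at [0, 10, 41, 46, 82, 87, 106] ⇒ [2, 12, 43, 48, 84, 89, 108]

All cut coordinates (distinct, sorted): [2, 6, 12, 16, 22, 32, 43, 48, 51, 58, 63, 69, 77, 84, 89, 100, 108]

Fragments:
  [0,2): 2 bp
  [2,6): 4 bp
  [6,12): 6 bp
  [12,16): 4 bp
  [16,22): 6 bp
  [22,32): 10 bp
  [32,43): 11 bp
  [43,48): 5 bp
  [48,51): 3 bp
  [51,58): 7 bp
  [58,63): 5 bp
  [63,69): 6 bp
  [69,77): 8 bp
  [77,84): 7 bp
  [84,89): 5 bp
  [89,100): 11 bp
  [100,108): 8 bp
  [108,116): 8 bp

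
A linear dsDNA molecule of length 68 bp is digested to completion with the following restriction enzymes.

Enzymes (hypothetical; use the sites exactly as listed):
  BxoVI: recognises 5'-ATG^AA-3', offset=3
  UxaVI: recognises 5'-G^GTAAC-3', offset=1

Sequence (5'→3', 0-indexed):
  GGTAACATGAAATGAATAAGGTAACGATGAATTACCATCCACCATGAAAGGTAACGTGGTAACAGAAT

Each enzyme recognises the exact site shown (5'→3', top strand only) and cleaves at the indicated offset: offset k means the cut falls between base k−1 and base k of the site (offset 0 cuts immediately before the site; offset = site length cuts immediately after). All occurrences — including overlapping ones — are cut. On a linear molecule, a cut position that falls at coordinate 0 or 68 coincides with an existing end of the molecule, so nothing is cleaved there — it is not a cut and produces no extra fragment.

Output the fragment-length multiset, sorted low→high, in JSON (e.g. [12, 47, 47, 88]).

Site scan:
  BxoVI (ATGAA, off=3): starts [6, 11, 26, 43] → cuts [9, 14, 29, 46]
  UxaVI (GGTAAC, off=1): starts [0, 19, 49, 57] → cuts [1, 20, 50, 58]

Pooled cuts: [1, 9, 14, 20, 29, 46, 50, 58]

Fragments:
  [0,1): 1 bp
  [1,9): 8 bp
  [9,14): 5 bp
  [14,20): 6 bp
  [20,29): 9 bp
  [29,46): 17 bp
  [46,50): 4 bp
  [50,58): 8 bp
  [58,68): 10 bp

[1,4,5,6,8,8,9,10,17]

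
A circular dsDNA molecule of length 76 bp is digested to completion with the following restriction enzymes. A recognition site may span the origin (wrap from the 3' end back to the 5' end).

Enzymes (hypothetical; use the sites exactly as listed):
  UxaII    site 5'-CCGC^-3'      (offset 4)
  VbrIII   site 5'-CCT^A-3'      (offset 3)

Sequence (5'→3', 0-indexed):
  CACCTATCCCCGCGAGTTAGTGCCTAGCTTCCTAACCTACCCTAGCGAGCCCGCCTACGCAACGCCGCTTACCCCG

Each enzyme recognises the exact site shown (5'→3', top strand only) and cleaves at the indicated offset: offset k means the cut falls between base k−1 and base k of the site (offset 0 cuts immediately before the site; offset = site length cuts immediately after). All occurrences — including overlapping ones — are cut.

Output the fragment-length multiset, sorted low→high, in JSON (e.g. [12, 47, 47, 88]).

[2,4,5,5,8,8,9,11,12,12]

Per-enzyme occurrences:
  UxaII (CCGC, off=4): starts [9, 50, 64, 73] → cuts [1, 13, 54, 68]
  VbrIII (CCTA, off=3): starts [2, 22, 30, 35, 40, 53] → cuts [5, 25, 33, 38, 43, 56]

Pooled cuts: [1, 5, 13, 25, 33, 38, 43, 54, 56, 68]

Fragment lengths:
  1→5: 4 bp
  5→13: 8 bp
  13→25: 12 bp
  25→33: 8 bp
  33→38: 5 bp
  38→43: 5 bp
  43→54: 11 bp
  54→56: 2 bp
  56→68: 12 bp
  68→1 (wrap): 76-68+1 = 9 bp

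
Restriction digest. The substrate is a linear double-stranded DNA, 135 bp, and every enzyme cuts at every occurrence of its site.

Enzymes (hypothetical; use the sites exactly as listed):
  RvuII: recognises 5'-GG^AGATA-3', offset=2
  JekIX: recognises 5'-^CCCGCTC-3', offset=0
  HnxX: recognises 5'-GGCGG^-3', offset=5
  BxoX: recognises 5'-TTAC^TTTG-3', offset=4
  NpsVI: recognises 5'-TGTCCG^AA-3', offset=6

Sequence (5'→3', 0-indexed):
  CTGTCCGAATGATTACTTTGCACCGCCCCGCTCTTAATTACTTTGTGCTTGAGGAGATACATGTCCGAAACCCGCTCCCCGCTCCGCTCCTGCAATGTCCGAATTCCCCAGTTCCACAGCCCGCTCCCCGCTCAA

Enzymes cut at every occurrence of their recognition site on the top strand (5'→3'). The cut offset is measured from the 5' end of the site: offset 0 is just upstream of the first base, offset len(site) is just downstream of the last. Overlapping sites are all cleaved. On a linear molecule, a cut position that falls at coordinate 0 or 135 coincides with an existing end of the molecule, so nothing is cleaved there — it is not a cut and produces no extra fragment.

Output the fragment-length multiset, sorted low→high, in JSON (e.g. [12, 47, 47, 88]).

[3,7,7,7,9,9,10,13,13,15,18,24]

Scan for sites:
  RvuII GGAGATA/2: at [52] ⇒ [54]
  JekIX CCCGCTC/0: at [26, 70, 77, 119, 126] ⇒ [26, 70, 77, 119, 126]
  HnxX (GGCGG, off=5): no sites
  BxoX TTACTTTG/4: at [12, 37] ⇒ [16, 41]
  NpsVI TGTCCGAA/6: at [1, 61, 95] ⇒ [7, 67, 101]

Pooled cuts: [7, 16, 26, 41, 54, 67, 70, 77, 101, 119, 126]

Fragments:
  [0,7): 7 bp
  [7,16): 9 bp
  [16,26): 10 bp
  [26,41): 15 bp
  [41,54): 13 bp
  [54,67): 13 bp
  [67,70): 3 bp
  [70,77): 7 bp
  [77,101): 24 bp
  [101,119): 18 bp
  [119,126): 7 bp
  [126,135): 9 bp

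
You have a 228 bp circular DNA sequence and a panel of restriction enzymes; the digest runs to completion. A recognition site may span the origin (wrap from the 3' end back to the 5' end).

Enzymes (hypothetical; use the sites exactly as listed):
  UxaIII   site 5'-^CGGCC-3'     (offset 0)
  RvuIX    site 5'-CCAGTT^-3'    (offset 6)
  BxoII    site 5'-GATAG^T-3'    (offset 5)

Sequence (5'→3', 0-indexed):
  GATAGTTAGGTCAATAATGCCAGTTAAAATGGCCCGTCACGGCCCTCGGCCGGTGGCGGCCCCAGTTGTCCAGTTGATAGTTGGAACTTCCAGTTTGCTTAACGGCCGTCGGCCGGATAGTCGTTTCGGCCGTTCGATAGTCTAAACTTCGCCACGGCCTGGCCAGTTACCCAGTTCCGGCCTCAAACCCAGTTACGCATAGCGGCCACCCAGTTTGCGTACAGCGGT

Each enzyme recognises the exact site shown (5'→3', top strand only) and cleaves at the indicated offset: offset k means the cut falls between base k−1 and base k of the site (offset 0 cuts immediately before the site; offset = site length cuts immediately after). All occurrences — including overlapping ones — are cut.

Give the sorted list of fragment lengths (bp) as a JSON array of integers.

Scan for sites:
  UxaIII (CGGCC, off=0): starts [39, 46, 56, 102, 109, 126, 154, 177, 202] → cuts [39, 46, 56, 102, 109, 126, 154, 177, 202]
  RvuIX (CCAGTT, off=6): starts [19, 61, 69, 89, 162, 170, 188, 209] → cuts [25, 67, 75, 95, 168, 176, 194, 215]
  BxoII (GATAGT, off=5): starts [0, 75, 115, 135] → cuts [5, 80, 120, 140]

All cut coordinates (distinct, sorted): [5, 25, 39, 46, 56, 67, 75, 80, 95, 102, 109, 120, 126, 140, 154, 168, 176, 177, 194, 202, 215]

Fragments:
  5→25: 20 bp
  25→39: 14 bp
  39→46: 7 bp
  46→56: 10 bp
  56→67: 11 bp
  67→75: 8 bp
  75→80: 5 bp
  80→95: 15 bp
  95→102: 7 bp
  102→109: 7 bp
  109→120: 11 bp
  120→126: 6 bp
  126→140: 14 bp
  140→154: 14 bp
  154→168: 14 bp
  168→176: 8 bp
  176→177: 1 bp
  177→194: 17 bp
  194→202: 8 bp
  202→215: 13 bp
  215→5 (wrap): 228-215+5 = 18 bp

[1,5,6,7,7,7,8,8,8,10,11,11,13,14,14,14,14,15,17,18,20]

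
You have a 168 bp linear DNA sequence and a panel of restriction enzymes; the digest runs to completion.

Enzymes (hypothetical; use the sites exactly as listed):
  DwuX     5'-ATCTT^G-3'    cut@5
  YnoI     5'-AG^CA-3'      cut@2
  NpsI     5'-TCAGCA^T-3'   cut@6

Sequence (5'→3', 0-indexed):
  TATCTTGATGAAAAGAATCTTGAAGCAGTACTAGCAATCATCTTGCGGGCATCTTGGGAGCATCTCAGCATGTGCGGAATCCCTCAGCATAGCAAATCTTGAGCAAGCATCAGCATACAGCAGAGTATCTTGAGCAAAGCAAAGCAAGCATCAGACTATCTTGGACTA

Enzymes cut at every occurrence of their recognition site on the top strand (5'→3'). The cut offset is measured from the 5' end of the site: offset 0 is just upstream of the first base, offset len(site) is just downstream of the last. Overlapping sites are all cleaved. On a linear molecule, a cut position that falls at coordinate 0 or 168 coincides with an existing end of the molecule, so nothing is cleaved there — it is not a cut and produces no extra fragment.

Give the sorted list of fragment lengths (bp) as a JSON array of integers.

Scan for sites:
  DwuX ATCTTG/5: at [1, 16, 39, 50, 95, 126, 157] ⇒ [6, 21, 44, 55, 100, 131, 162]
  YnoI AGCA/2: at [23, 32, 58, 66, 85, 90, 101, 105, 111, 118, 132, 137, 142, 146] ⇒ [25, 34, 60, 68, 87, 92, 103, 107, 113, 120, 134, 139, 144, 148]
  NpsI TCAGCAT/6: at [64, 83, 109] ⇒ [70, 89, 115]

Pooled cuts: [6, 21, 25, 34, 44, 55, 60, 68, 70, 87, 89, 92, 100, 103, 107, 113, 115, 120, 131, 134, 139, 144, 148, 162]

Fragments:
  [0,6): 6 bp
  [6,21): 15 bp
  [21,25): 4 bp
  [25,34): 9 bp
  [34,44): 10 bp
  [44,55): 11 bp
  [55,60): 5 bp
  [60,68): 8 bp
  [68,70): 2 bp
  [70,87): 17 bp
  [87,89): 2 bp
  [89,92): 3 bp
  [92,100): 8 bp
  [100,103): 3 bp
  [103,107): 4 bp
  [107,113): 6 bp
  [113,115): 2 bp
  [115,120): 5 bp
  [120,131): 11 bp
  [131,134): 3 bp
  [134,139): 5 bp
  [139,144): 5 bp
  [144,148): 4 bp
  [148,162): 14 bp
  [162,168): 6 bp

[2,2,2,3,3,3,4,4,4,5,5,5,5,6,6,6,8,8,9,10,11,11,14,15,17]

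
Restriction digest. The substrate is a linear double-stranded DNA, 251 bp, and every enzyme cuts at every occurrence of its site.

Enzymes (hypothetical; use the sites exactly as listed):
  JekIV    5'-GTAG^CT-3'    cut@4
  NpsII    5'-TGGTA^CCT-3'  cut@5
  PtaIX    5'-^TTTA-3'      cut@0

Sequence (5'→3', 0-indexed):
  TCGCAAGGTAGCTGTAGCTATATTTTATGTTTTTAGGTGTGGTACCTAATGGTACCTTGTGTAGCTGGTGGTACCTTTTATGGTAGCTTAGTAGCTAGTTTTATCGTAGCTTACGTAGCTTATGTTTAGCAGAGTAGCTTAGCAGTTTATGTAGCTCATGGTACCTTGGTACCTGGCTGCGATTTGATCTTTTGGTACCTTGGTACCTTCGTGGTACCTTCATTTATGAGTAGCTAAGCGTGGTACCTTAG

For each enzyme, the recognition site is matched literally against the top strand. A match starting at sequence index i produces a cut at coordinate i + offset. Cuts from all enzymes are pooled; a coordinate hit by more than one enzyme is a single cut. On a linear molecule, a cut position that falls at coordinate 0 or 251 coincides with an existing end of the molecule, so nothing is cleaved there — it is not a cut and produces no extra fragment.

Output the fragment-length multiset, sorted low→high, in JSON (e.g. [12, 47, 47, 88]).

Site scan:
  JekIV (GTAGCT, off=4): starts [7, 13, 60, 82, 90, 105, 114, 133, 150, 229] → cuts [11, 17, 64, 86, 94, 109, 118, 137, 154, 233]
  NpsII (TGGTACCT, off=5): starts [39, 49, 68, 158, 166, 192, 200, 211, 240] → cuts [44, 54, 73, 163, 171, 197, 205, 216, 245]
  PtaIX (TTTA, off=0): starts [23, 31, 76, 99, 124, 145, 222] → cuts [23, 31, 76, 99, 124, 145, 222]

All cut coordinates (distinct, sorted): [11, 17, 23, 31, 44, 54, 64, 73, 76, 86, 94, 99, 109, 118, 124, 137, 145, 154, 163, 171, 197, 205, 216, 222, 233, 245]

Fragments:
  [0,11): 11 bp
  [11,17): 6 bp
  [17,23): 6 bp
  [23,31): 8 bp
  [31,44): 13 bp
  [44,54): 10 bp
  [54,64): 10 bp
  [64,73): 9 bp
  [73,76): 3 bp
  [76,86): 10 bp
  [86,94): 8 bp
  [94,99): 5 bp
  [99,109): 10 bp
  [109,118): 9 bp
  [118,124): 6 bp
  [124,137): 13 bp
  [137,145): 8 bp
  [145,154): 9 bp
  [154,163): 9 bp
  [163,171): 8 bp
  [171,197): 26 bp
  [197,205): 8 bp
  [205,216): 11 bp
  [216,222): 6 bp
  [222,233): 11 bp
  [233,245): 12 bp
  [245,251): 6 bp

[3,5,6,6,6,6,6,8,8,8,8,8,9,9,9,9,10,10,10,10,11,11,11,12,13,13,26]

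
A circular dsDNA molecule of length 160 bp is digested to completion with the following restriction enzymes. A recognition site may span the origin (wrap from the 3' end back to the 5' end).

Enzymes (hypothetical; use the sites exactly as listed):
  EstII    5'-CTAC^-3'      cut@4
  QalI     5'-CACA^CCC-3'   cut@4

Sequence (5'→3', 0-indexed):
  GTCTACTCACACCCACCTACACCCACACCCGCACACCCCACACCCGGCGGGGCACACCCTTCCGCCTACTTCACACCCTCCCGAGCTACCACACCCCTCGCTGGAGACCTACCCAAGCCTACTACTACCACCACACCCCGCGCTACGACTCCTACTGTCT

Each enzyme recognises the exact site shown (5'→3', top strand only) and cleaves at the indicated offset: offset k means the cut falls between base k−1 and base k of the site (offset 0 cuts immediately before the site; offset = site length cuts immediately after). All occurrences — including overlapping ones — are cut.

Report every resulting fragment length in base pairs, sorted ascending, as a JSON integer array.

Per-enzyme occurrences:
  EstII (CTAC, off=4): starts [2, 16, 65, 85, 108, 118, 121, 124, 142, 151] → cuts [6, 20, 69, 89, 112, 122, 125, 128, 146, 155]
  QalI (CACACCC, off=4): starts [7, 23, 31, 38, 52, 71, 89, 131] → cuts [11, 27, 35, 42, 56, 75, 93, 135]

All cut coordinates (distinct, sorted): [6, 11, 20, 27, 35, 42, 56, 69, 75, 89, 93, 112, 122, 125, 128, 135, 146, 155]

Fragments:
  6→11: 5 bp
  11→20: 9 bp
  20→27: 7 bp
  27→35: 8 bp
  35→42: 7 bp
  42→56: 14 bp
  56→69: 13 bp
  69→75: 6 bp
  75→89: 14 bp
  89→93: 4 bp
  93→112: 19 bp
  112→122: 10 bp
  122→125: 3 bp
  125→128: 3 bp
  128→135: 7 bp
  135→146: 11 bp
  146→155: 9 bp
  155→6 (wrap): 160-155+6 = 11 bp

[3,3,4,5,6,7,7,7,8,9,9,10,11,11,13,14,14,19]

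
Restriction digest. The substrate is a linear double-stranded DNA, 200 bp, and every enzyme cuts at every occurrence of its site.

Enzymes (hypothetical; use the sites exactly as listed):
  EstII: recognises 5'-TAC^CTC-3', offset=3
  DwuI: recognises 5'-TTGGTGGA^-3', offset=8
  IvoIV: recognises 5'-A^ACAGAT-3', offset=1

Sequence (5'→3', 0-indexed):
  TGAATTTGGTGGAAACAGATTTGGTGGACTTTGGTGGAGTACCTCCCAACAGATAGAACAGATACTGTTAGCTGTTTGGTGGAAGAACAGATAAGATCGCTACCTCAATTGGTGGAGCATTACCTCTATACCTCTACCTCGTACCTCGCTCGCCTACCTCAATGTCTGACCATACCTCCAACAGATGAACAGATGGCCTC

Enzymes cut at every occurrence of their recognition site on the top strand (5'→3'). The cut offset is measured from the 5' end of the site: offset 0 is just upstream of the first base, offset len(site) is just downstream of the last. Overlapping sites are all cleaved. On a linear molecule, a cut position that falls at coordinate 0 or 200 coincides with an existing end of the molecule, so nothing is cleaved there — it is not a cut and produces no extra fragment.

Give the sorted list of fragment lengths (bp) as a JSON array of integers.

[1,3,4,5,6,6,7,7,8,8,9,10,12,13,13,13,14,17,18,26]

Per-enzyme occurrences:
  EstII TACCTC/3: at [39, 100, 120, 128, 134, 141, 154, 172] ⇒ [42, 103, 123, 131, 137, 144, 157, 175]
  DwuI TTGGTGGA/8: at [5, 20, 30, 75, 108] ⇒ [13, 28, 38, 83, 116]
  IvoIV AACAGAT/1: at [13, 47, 56, 85, 179, 187] ⇒ [14, 48, 57, 86, 180, 188]

All cut coordinates (distinct, sorted): [13, 14, 28, 38, 42, 48, 57, 83, 86, 103, 116, 123, 131, 137, 144, 157, 175, 180, 188]

Fragment lengths:
  [0,13): 13 bp
  [13,14): 1 bp
  [14,28): 14 bp
  [28,38): 10 bp
  [38,42): 4 bp
  [42,48): 6 bp
  [48,57): 9 bp
  [57,83): 26 bp
  [83,86): 3 bp
  [86,103): 17 bp
  [103,116): 13 bp
  [116,123): 7 bp
  [123,131): 8 bp
  [131,137): 6 bp
  [137,144): 7 bp
  [144,157): 13 bp
  [157,175): 18 bp
  [175,180): 5 bp
  [180,188): 8 bp
  [188,200): 12 bp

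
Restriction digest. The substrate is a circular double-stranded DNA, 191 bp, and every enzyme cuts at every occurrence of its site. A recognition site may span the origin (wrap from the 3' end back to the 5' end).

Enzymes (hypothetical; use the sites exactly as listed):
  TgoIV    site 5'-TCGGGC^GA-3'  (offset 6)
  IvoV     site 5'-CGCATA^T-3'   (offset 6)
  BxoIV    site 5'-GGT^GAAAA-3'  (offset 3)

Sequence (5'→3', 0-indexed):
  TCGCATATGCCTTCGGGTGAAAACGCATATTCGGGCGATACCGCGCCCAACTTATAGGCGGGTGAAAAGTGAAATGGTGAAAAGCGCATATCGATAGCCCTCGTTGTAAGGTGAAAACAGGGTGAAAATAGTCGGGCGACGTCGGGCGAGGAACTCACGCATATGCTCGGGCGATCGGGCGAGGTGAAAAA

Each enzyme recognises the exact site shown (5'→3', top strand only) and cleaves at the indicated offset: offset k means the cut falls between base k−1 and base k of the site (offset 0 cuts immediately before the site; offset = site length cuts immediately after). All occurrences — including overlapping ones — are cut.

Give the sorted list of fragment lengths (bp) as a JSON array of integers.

Scan for sites:
  TgoIV (TCGGGCGA, off=6): starts [30, 131, 141, 166, 174] → cuts [36, 137, 147, 172, 180]
  IvoV (CGCATAT, off=6): starts [1, 23, 84, 157] → cuts [7, 29, 90, 163]
  BxoIV (GGTGAAAA, off=3): starts [15, 60, 75, 109, 120, 182] → cuts [18, 63, 78, 112, 123, 185]

All cut coordinates (distinct, sorted): [7, 18, 29, 36, 63, 78, 90, 112, 123, 137, 147, 163, 172, 180, 185]

Fragment lengths:
  7→18: 11 bp
  18→29: 11 bp
  29→36: 7 bp
  36→63: 27 bp
  63→78: 15 bp
  78→90: 12 bp
  90→112: 22 bp
  112→123: 11 bp
  123→137: 14 bp
  137→147: 10 bp
  147→163: 16 bp
  163→172: 9 bp
  172→180: 8 bp
  180→185: 5 bp
  185→7 (wrap): 191-185+7 = 13 bp

[5,7,8,9,10,11,11,11,12,13,14,15,16,22,27]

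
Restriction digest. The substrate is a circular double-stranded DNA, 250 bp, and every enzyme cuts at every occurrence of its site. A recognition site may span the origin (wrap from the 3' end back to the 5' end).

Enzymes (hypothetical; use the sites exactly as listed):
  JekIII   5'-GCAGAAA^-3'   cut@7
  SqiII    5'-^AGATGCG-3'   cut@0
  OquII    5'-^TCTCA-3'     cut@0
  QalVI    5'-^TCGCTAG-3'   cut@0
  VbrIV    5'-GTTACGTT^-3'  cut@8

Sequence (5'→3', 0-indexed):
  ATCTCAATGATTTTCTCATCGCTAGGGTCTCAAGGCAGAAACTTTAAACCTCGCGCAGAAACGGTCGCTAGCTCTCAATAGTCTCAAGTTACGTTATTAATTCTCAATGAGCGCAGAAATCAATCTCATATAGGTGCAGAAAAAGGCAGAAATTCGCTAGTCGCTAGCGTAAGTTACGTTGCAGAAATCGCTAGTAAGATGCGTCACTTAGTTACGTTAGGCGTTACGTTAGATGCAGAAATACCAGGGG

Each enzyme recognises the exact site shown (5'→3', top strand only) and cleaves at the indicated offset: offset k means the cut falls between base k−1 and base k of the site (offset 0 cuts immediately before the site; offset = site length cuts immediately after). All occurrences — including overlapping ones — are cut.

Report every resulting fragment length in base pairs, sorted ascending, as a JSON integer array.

Per-enzyme occurrences:
  JekIII GCAGAAA/7: at [34, 54, 112, 135, 145, 180, 234] ⇒ [41, 61, 119, 142, 152, 187, 241]
  SqiII AGATGCG/0: at [196] ⇒ [196]
  OquII TCTCA/0: at [1, 13, 27, 72, 81, 101, 123] ⇒ [1, 13, 27, 72, 81, 101, 123]
  QalVI TCGCTAG/0: at [18, 64, 153, 160, 187] ⇒ [18, 64, 153, 160, 187]
  VbrIV GTTACGTT/8: at [87, 172, 210, 222] ⇒ [95, 180, 218, 230]

All cut coordinates (distinct, sorted): [1, 13, 18, 27, 41, 61, 64, 72, 81, 95, 101, 119, 123, 142, 152, 153, 160, 180, 187, 196, 218, 230, 241]

Fragments:
  1→13: 12 bp
  13→18: 5 bp
  18→27: 9 bp
  27→41: 14 bp
  41→61: 20 bp
  61→64: 3 bp
  64→72: 8 bp
  72→81: 9 bp
  81→95: 14 bp
  95→101: 6 bp
  101→119: 18 bp
  119→123: 4 bp
  123→142: 19 bp
  142→152: 10 bp
  152→153: 1 bp
  153→160: 7 bp
  160→180: 20 bp
  180→187: 7 bp
  187→196: 9 bp
  196→218: 22 bp
  218→230: 12 bp
  230→241: 11 bp
  241→1 (wrap): 250-241+1 = 10 bp

[1,3,4,5,6,7,7,8,9,9,9,10,10,11,12,12,14,14,18,19,20,20,22]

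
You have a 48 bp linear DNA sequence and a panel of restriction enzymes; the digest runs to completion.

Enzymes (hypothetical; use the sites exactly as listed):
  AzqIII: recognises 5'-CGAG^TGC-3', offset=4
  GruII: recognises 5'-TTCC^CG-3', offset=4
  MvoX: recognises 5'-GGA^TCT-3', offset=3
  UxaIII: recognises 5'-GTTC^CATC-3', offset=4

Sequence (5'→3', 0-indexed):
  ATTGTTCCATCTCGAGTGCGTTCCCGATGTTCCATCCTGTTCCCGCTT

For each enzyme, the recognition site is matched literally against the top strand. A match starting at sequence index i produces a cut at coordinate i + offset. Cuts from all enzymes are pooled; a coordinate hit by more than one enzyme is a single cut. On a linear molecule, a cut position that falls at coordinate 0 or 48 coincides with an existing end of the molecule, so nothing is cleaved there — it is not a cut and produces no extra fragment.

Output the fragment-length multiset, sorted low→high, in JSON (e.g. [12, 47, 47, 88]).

Site scan:
  AzqIII (CGAGTGC, off=4): starts [12] → cuts [16]
  GruII (TTCCCG, off=4): starts [20, 39] → cuts [24, 43]
  MvoX (GGATCT, off=3): no sites
  UxaIII (GTTCCATC, off=4): starts [3, 28] → cuts [7, 32]

Pooled cuts: [7, 16, 24, 32, 43]

Fragments:
  [0,7): 7 bp
  [7,16): 9 bp
  [16,24): 8 bp
  [24,32): 8 bp
  [32,43): 11 bp
  [43,48): 5 bp

[5,7,8,8,9,11]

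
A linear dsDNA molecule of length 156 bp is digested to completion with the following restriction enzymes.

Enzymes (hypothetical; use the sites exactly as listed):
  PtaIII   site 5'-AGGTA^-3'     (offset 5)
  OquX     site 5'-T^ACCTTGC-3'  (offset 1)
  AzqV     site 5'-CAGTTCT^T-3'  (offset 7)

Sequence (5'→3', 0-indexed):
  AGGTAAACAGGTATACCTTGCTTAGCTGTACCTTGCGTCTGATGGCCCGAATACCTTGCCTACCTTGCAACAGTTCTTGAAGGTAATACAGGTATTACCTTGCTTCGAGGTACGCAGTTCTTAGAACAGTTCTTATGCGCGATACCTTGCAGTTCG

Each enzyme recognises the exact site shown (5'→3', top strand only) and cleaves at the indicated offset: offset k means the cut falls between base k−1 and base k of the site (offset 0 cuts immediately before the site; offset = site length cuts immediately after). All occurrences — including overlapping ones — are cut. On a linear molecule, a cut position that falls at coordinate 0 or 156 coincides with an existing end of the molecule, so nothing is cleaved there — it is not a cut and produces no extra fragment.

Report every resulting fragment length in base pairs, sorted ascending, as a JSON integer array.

Site scan:
  PtaIII (AGGTA, off=5): starts [0, 8, 80, 89, 107] → cuts [5, 13, 85, 94, 112]
  OquX (TACCTTGC, off=1): starts [13, 28, 51, 60, 95, 142] → cuts [14, 29, 52, 61, 96, 143]
  AzqV (CAGTTCTT, off=7): starts [70, 114, 126] → cuts [77, 121, 133]

All cut coordinates (distinct, sorted): [5, 13, 14, 29, 52, 61, 77, 85, 94, 96, 112, 121, 133, 143]

Fragment lengths:
  [0,5): 5 bp
  [5,13): 8 bp
  [13,14): 1 bp
  [14,29): 15 bp
  [29,52): 23 bp
  [52,61): 9 bp
  [61,77): 16 bp
  [77,85): 8 bp
  [85,94): 9 bp
  [94,96): 2 bp
  [96,112): 16 bp
  [112,121): 9 bp
  [121,133): 12 bp
  [133,143): 10 bp
  [143,156): 13 bp

[1,2,5,8,8,9,9,9,10,12,13,15,16,16,23]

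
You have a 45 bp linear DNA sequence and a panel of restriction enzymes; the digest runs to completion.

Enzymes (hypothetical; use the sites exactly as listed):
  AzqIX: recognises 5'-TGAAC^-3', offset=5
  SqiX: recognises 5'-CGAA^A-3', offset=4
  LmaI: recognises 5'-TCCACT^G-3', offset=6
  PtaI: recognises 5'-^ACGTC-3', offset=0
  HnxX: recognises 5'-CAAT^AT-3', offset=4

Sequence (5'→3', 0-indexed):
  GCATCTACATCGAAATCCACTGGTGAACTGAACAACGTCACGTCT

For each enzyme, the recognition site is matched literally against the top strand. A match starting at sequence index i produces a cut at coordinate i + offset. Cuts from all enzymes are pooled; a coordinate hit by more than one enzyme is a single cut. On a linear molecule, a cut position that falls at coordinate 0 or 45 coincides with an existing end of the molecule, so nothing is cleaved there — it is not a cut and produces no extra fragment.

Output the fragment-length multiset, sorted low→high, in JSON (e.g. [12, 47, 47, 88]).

[1,5,5,6,7,7,14]

Scan for sites:
  AzqIX (TGAAC, off=5): starts [23, 28] → cuts [28, 33]
  SqiX (CGAAA, off=4): starts [10] → cuts [14]
  LmaI (TCCACTG, off=6): starts [15] → cuts [21]
  PtaI (ACGTC, off=0): starts [34, 39] → cuts [34, 39]
  HnxX (CAATAT, off=4): no sites

Pooled cuts: [14, 21, 28, 33, 34, 39]

Fragment lengths:
  [0,14): 14 bp
  [14,21): 7 bp
  [21,28): 7 bp
  [28,33): 5 bp
  [33,34): 1 bp
  [34,39): 5 bp
  [39,45): 6 bp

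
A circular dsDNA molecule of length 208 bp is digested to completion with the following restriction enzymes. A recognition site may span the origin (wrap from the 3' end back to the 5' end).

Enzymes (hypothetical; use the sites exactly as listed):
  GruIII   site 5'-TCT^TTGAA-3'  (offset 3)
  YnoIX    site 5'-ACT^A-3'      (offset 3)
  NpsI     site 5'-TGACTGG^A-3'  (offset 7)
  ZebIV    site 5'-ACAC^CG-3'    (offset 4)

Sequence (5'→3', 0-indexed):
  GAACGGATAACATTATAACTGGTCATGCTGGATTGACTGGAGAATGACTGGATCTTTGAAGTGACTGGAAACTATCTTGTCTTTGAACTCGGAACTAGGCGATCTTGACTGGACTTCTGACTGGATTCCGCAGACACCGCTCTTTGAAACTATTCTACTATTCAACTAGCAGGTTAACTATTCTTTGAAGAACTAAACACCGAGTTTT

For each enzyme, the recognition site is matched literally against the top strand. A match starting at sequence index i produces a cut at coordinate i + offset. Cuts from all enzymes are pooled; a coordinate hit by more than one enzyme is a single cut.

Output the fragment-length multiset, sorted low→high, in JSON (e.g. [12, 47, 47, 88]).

Per-enzyme occurrences:
  GruIII TCTTTGAA/3: at [52, 79, 140, 181] ⇒ [55, 82, 143, 184]
  YnoIX ACTA/3: at [70, 93, 148, 156, 164, 176, 191] ⇒ [73, 96, 151, 159, 167, 179, 194]
  NpsI TGACTGGA/7: at [33, 44, 61, 105, 117] ⇒ [40, 51, 68, 112, 124]
  ZebIV ACACCG/4: at [133, 196] ⇒ [137, 200]

All cut coordinates (distinct, sorted): [40, 51, 55, 68, 73, 82, 96, 112, 124, 137, 143, 151, 159, 167, 179, 184, 194, 200]

Fragment lengths:
  40→51: 11 bp
  51→55: 4 bp
  55→68: 13 bp
  68→73: 5 bp
  73→82: 9 bp
  82→96: 14 bp
  96→112: 16 bp
  112→124: 12 bp
  124→137: 13 bp
  137→143: 6 bp
  143→151: 8 bp
  151→159: 8 bp
  159→167: 8 bp
  167→179: 12 bp
  179→184: 5 bp
  184→194: 10 bp
  194→200: 6 bp
  200→40 (wrap): 208-200+40 = 48 bp

[4,5,5,6,6,8,8,8,9,10,11,12,12,13,13,14,16,48]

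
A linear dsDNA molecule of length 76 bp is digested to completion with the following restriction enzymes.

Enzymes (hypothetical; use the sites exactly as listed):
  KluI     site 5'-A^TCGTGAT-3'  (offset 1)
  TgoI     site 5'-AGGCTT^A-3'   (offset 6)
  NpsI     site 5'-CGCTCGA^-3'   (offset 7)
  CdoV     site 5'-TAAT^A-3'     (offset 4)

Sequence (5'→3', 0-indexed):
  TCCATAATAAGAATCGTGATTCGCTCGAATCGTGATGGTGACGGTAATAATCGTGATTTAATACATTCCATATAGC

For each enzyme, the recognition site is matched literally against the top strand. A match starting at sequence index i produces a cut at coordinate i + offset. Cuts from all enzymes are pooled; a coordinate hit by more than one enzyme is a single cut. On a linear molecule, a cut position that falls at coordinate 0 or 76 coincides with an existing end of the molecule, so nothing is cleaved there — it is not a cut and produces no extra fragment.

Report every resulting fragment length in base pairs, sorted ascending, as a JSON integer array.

Per-enzyme occurrences:
  KluI ATCGTGAT/1: at [12, 28, 49] ⇒ [13, 29, 50]
  TgoI (AGGCTTA, off=6): no sites
  NpsI CGCTCGA/7: at [21] ⇒ [28]
  CdoV TAATA/4: at [4, 44, 58] ⇒ [8, 48, 62]

All cut coordinates (distinct, sorted): [8, 13, 28, 29, 48, 50, 62]

Fragment lengths:
  [0,8): 8 bp
  [8,13): 5 bp
  [13,28): 15 bp
  [28,29): 1 bp
  [29,48): 19 bp
  [48,50): 2 bp
  [50,62): 12 bp
  [62,76): 14 bp

[1,2,5,8,12,14,15,19]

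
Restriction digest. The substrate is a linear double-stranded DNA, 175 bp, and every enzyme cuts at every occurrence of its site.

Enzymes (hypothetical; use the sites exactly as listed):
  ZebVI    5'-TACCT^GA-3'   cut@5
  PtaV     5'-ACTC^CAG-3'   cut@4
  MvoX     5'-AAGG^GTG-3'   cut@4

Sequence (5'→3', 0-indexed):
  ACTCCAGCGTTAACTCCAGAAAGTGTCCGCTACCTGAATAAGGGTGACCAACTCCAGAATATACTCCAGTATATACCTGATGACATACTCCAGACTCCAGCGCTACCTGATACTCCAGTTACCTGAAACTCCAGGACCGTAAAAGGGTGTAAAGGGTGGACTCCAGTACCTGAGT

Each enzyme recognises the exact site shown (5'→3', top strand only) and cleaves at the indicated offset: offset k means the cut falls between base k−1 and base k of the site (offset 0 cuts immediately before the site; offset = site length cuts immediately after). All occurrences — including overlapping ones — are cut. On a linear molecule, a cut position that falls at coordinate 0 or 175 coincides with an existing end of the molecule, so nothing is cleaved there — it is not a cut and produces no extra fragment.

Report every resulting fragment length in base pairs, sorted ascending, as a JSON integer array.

Per-enzyme occurrences:
  ZebVI (TACCTGA, off=5): starts [30, 73, 103, 119, 166] → cuts [35, 78, 108, 124, 171]
  PtaV (ACTCCAG, off=4): starts [0, 12, 50, 62, 86, 93, 111, 127, 159] → cuts [4, 16, 54, 66, 90, 97, 115, 131, 163]
  MvoX (AAGGGTG, off=4): starts [39, 142, 151] → cuts [43, 146, 155]

Pooled cuts: [4, 16, 35, 43, 54, 66, 78, 90, 97, 108, 115, 124, 131, 146, 155, 163, 171]

Fragments:
  [0,4): 4 bp
  [4,16): 12 bp
  [16,35): 19 bp
  [35,43): 8 bp
  [43,54): 11 bp
  [54,66): 12 bp
  [66,78): 12 bp
  [78,90): 12 bp
  [90,97): 7 bp
  [97,108): 11 bp
  [108,115): 7 bp
  [115,124): 9 bp
  [124,131): 7 bp
  [131,146): 15 bp
  [146,155): 9 bp
  [155,163): 8 bp
  [163,171): 8 bp
  [171,175): 4 bp

[4,4,7,7,7,8,8,8,9,9,11,11,12,12,12,12,15,19]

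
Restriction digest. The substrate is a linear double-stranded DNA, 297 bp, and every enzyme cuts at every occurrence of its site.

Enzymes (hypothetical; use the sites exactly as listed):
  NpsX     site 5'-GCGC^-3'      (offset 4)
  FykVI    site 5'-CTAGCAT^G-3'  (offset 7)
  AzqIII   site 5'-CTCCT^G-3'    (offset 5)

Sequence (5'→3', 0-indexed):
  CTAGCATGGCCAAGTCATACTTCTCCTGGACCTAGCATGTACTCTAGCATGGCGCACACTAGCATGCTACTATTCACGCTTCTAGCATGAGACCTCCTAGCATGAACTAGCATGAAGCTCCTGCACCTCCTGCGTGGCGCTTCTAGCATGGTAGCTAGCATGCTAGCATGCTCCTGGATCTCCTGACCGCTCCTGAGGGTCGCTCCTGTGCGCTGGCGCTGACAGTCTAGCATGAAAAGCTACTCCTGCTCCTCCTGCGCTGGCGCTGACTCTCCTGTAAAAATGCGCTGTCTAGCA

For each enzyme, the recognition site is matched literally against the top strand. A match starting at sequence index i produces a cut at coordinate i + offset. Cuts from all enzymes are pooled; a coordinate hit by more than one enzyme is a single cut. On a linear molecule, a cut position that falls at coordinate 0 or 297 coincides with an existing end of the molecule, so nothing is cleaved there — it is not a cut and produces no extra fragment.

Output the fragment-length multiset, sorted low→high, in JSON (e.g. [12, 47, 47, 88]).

Per-enzyme occurrences:
  NpsX (GCGC, off=4): starts [51, 136, 209, 215, 256, 262, 284] → cuts [55, 140, 213, 219, 260, 266, 288]
  FykVI (CTAGCATG, off=7): starts [0, 31, 43, 58, 81, 96, 106, 142, 154, 162, 226] → cuts [7, 38, 50, 65, 88, 103, 113, 149, 161, 169, 233]
  AzqIII (CTCCTG, off=5): starts [22, 117, 126, 170, 179, 189, 202, 242, 251, 271] → cuts [27, 122, 131, 175, 184, 194, 207, 247, 256, 276]

All cut coordinates (distinct, sorted): [7, 27, 38, 50, 55, 65, 88, 103, 113, 122, 131, 140, 149, 161, 169, 175, 184, 194, 207, 213, 219, 233, 247, 256, 260, 266, 276, 288]

Fragment lengths:
  [0,7): 7 bp
  [7,27): 20 bp
  [27,38): 11 bp
  [38,50): 12 bp
  [50,55): 5 bp
  [55,65): 10 bp
  [65,88): 23 bp
  [88,103): 15 bp
  [103,113): 10 bp
  [113,122): 9 bp
  [122,131): 9 bp
  [131,140): 9 bp
  [140,149): 9 bp
  [149,161): 12 bp
  [161,169): 8 bp
  [169,175): 6 bp
  [175,184): 9 bp
  [184,194): 10 bp
  [194,207): 13 bp
  [207,213): 6 bp
  [213,219): 6 bp
  [219,233): 14 bp
  [233,247): 14 bp
  [247,256): 9 bp
  [256,260): 4 bp
  [260,266): 6 bp
  [266,276): 10 bp
  [276,288): 12 bp
  [288,297): 9 bp

[4,5,6,6,6,6,7,8,9,9,9,9,9,9,9,10,10,10,10,11,12,12,12,13,14,14,15,20,23]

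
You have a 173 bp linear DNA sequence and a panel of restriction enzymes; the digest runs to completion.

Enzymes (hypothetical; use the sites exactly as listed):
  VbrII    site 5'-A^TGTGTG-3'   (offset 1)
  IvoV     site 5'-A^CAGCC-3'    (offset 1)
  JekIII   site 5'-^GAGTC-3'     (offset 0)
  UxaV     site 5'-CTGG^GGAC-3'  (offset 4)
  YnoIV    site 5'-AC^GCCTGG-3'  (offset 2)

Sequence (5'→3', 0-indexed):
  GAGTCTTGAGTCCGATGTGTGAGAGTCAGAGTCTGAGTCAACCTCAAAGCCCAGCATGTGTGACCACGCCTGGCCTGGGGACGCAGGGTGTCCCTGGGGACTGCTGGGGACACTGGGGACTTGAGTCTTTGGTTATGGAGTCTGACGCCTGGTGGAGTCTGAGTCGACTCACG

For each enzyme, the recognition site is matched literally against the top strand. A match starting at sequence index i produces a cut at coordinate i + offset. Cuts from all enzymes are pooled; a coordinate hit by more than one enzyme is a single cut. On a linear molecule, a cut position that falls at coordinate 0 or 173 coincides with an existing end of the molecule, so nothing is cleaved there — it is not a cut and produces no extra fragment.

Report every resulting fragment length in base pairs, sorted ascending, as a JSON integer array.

Scan for sites:
  VbrII ATGTGTG/1: at [14, 55] ⇒ [15, 56]
  IvoV (ACAGCC, off=1): no sites
  JekIII GAGTC/0: at [0, 7, 22, 28, 34, 122, 137, 154, 160] ⇒ [7, 22, 28, 34, 122, 137, 154, 160] (position 0 is a terminus of the linear molecule — no cut)
  UxaV CTGGGGAC/4: at [74, 93, 103, 112] ⇒ [78, 97, 107, 116]
  YnoIV ACGCCTGG/2: at [65, 144] ⇒ [67, 146]

All cut coordinates (distinct, sorted): [7, 15, 22, 28, 34, 56, 67, 78, 97, 107, 116, 122, 137, 146, 154, 160]

Fragment lengths:
  [0,7): 7 bp
  [7,15): 8 bp
  [15,22): 7 bp
  [22,28): 6 bp
  [28,34): 6 bp
  [34,56): 22 bp
  [56,67): 11 bp
  [67,78): 11 bp
  [78,97): 19 bp
  [97,107): 10 bp
  [107,116): 9 bp
  [116,122): 6 bp
  [122,137): 15 bp
  [137,146): 9 bp
  [146,154): 8 bp
  [154,160): 6 bp
  [160,173): 13 bp

[6,6,6,6,7,7,8,8,9,9,10,11,11,13,15,19,22]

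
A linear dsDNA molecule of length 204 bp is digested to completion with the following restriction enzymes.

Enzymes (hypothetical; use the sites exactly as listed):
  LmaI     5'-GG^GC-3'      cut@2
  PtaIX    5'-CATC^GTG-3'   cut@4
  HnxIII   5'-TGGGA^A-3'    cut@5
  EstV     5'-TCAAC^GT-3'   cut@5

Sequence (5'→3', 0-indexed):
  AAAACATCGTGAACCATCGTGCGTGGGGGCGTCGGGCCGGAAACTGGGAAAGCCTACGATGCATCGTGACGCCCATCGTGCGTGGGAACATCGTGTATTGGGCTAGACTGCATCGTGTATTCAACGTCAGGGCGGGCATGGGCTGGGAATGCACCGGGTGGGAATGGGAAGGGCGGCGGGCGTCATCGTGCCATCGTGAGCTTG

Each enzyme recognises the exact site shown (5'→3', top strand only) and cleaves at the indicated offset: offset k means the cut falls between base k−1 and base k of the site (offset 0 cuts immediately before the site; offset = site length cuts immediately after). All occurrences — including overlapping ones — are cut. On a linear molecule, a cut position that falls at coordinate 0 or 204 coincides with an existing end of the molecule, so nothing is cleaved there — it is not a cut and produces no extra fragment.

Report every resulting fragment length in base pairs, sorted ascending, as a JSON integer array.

[3,4,5,6,6,6,7,7,7,8,8,8,9,9,10,10,10,11,12,13,14,15,16]

Scan for sites:
  LmaI (GGGC, off=2): starts [26, 33, 99, 129, 133, 139, 170, 177] → cuts [28, 35, 101, 131, 135, 141, 172, 179]
  PtaIX (CATCGTG, off=4): starts [4, 14, 61, 73, 88, 110, 183, 191] → cuts [8, 18, 65, 77, 92, 114, 187, 195]
  HnxIII (TGGGAA, off=5): starts [44, 82, 143, 158, 164] → cuts [49, 87, 148, 163, 169]
  EstV (TCAACGT, off=5): starts [120] → cuts [125]

All cut coordinates (distinct, sorted): [8, 18, 28, 35, 49, 65, 77, 87, 92, 101, 114, 125, 131, 135, 141, 148, 163, 169, 172, 179, 187, 195]

Fragments:
  [0,8): 8 bp
  [8,18): 10 bp
  [18,28): 10 bp
  [28,35): 7 bp
  [35,49): 14 bp
  [49,65): 16 bp
  [65,77): 12 bp
  [77,87): 10 bp
  [87,92): 5 bp
  [92,101): 9 bp
  [101,114): 13 bp
  [114,125): 11 bp
  [125,131): 6 bp
  [131,135): 4 bp
  [135,141): 6 bp
  [141,148): 7 bp
  [148,163): 15 bp
  [163,169): 6 bp
  [169,172): 3 bp
  [172,179): 7 bp
  [179,187): 8 bp
  [187,195): 8 bp
  [195,204): 9 bp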